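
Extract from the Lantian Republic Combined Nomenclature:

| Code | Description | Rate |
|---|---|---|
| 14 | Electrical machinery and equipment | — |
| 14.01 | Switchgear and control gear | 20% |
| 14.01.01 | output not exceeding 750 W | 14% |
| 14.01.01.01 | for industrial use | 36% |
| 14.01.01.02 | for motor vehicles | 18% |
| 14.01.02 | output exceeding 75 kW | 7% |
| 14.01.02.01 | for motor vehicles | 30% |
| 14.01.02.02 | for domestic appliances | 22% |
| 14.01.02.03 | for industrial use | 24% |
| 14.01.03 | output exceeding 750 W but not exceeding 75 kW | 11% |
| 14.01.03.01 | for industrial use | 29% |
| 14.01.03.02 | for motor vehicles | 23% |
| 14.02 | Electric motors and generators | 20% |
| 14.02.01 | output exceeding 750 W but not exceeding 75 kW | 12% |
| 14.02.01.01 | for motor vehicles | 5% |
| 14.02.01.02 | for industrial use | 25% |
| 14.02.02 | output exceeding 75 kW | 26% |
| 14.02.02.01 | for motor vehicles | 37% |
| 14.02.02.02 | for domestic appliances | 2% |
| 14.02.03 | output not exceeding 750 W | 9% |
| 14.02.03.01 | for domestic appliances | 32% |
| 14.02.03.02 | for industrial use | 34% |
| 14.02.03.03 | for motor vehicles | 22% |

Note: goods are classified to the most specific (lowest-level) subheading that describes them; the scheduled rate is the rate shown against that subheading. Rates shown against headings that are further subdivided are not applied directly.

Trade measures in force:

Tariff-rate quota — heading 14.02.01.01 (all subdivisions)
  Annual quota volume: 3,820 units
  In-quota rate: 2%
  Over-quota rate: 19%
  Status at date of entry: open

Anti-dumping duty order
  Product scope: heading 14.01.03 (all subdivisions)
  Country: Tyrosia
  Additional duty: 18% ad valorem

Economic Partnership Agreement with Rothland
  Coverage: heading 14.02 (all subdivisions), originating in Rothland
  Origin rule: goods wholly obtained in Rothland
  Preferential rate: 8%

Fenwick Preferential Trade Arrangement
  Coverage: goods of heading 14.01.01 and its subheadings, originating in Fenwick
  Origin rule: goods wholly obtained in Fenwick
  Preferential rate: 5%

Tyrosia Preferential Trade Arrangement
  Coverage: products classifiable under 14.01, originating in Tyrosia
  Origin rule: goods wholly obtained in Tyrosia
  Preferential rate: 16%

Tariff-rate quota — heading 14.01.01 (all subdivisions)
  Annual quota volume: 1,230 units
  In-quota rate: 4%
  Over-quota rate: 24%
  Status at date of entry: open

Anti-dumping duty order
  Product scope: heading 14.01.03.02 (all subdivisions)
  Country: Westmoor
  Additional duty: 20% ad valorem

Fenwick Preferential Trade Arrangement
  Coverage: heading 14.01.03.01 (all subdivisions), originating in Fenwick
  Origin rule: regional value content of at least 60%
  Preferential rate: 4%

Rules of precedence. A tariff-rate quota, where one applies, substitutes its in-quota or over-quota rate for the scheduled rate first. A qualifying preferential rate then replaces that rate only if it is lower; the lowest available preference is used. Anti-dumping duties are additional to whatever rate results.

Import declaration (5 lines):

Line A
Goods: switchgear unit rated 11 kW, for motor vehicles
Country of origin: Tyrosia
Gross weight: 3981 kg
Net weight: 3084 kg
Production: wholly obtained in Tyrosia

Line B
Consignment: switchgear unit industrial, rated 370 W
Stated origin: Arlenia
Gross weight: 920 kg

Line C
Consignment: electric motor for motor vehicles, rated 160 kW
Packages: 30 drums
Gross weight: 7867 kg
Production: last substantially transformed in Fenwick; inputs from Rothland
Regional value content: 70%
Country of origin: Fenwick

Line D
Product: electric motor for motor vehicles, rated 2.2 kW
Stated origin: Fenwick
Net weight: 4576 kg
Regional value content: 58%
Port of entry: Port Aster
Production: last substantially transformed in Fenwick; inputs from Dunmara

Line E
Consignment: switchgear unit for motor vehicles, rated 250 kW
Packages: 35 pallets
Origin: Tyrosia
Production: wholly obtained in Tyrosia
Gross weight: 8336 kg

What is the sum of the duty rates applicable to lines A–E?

Line A: switchgear unit → 14.01; rated 11 kW → 14.01.03; for motor vehicles → 14.01.03.02. Scheduled 23%. Tyrosia agreement on 14.01: wholly obtained → 16% available; preferential 16%; anti-dumping (Tyrosia, 14.01.03): +18%; total 16% + 18% = 34%. → 34%.
Line B: switchgear unit → 14.01; rated 370 W → 14.01.01; industrial → 14.01.01.01. Scheduled 36%. quota on 14.01.01 open → in-quota 4%. → 4%.
Line C: electric motor → 14.02; rated 160 kW → 14.02.02; for motor vehicles → 14.02.02.01. Scheduled 37%. Fenwick agreement on 14.01.01: 14.02.02.01 not covered; Fenwick agreement on 14.01.03.01: 14.02.02.01 not covered. → 37%.
Line D: electric motor → 14.02; rated 2.2 kW → 14.02.01; for motor vehicles → 14.02.01.01. Scheduled 5%. quota on 14.02.01.01 open → in-quota 2%; Fenwick agreement on 14.01.01: 14.02.01.01 not covered; Fenwick agreement on 14.01.03.01: 14.02.01.01 not covered. → 2%.
Line E: switchgear unit → 14.01; rated 250 kW → 14.01.02; for motor vehicles → 14.01.02.01. Scheduled 30%. Tyrosia agreement on 14.01: wholly obtained → 16% available; preferential 16%. → 16%.
Sum: 34% + 4% + 37% + 2% + 16% = 93%.

93%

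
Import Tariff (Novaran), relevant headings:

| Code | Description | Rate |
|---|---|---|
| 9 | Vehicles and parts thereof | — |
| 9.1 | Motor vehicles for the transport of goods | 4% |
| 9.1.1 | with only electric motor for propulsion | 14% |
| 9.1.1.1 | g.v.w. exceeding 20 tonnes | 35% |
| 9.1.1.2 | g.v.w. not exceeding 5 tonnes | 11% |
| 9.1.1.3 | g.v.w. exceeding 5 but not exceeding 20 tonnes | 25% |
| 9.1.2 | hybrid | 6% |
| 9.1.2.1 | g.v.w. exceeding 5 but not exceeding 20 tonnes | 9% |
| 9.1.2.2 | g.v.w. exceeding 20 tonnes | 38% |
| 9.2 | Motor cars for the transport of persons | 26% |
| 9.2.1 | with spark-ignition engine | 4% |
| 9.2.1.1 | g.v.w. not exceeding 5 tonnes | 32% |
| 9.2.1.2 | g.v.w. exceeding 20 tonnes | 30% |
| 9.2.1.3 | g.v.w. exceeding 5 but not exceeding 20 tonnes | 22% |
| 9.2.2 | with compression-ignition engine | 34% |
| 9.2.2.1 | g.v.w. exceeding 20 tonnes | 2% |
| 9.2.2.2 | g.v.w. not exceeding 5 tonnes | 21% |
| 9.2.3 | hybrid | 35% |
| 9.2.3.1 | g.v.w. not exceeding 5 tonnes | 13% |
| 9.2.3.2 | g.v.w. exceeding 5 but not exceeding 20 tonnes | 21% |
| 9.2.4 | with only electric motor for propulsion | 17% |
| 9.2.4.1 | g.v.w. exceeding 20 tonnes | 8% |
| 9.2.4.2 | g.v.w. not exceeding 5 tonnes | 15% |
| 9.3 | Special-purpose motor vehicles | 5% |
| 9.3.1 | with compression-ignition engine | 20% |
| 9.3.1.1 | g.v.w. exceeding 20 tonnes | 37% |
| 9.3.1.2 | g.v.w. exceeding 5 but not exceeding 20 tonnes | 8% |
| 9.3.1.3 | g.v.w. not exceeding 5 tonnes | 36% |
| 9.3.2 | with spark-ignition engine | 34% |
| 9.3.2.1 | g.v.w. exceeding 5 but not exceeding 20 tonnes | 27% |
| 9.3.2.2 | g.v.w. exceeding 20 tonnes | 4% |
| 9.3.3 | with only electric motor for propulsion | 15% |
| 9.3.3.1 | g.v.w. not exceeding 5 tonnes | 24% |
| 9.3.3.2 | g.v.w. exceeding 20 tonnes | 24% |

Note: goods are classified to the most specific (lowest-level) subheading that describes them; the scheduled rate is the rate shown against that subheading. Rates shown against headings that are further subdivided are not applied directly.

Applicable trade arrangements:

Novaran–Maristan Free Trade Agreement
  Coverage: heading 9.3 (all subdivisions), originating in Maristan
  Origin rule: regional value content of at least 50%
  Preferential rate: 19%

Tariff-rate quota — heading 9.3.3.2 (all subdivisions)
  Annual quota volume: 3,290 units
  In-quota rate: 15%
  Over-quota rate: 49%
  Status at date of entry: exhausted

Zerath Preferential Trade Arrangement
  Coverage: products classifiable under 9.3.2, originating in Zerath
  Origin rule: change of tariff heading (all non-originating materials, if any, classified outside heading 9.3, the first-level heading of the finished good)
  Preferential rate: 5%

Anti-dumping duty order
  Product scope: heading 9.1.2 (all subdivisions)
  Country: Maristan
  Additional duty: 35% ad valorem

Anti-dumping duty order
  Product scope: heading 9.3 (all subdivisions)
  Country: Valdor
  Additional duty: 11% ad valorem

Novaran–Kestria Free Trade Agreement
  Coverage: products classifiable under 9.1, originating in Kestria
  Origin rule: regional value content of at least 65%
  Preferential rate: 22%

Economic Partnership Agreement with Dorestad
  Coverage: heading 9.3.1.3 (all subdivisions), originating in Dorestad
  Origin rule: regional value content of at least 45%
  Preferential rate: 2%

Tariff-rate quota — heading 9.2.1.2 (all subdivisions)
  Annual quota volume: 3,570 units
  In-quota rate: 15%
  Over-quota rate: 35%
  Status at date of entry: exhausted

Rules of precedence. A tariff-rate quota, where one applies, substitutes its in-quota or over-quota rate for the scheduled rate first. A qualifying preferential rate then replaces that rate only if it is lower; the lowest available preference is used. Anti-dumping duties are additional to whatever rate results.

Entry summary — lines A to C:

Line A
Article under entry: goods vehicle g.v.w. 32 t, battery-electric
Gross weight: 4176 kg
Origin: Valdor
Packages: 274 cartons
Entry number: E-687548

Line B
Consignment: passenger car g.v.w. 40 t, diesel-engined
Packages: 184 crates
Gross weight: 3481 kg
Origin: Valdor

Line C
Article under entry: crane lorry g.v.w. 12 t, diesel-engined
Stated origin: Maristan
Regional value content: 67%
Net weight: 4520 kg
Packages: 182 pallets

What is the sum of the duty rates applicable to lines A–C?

45%

Line A: goods vehicle → 9.1; battery-electric → 9.1.1; g.v.w. 32 t → 9.1.1.1. Scheduled 35%. No special measure applies. → 35%.
Line B: passenger car → 9.2; diesel-engined → 9.2.2; g.v.w. 40 t → 9.2.2.1. Scheduled 2%. No special measure applies. → 2%.
Line C: crane lorry → 9.3; diesel-engined → 9.3.1; g.v.w. 12 t → 9.3.1.2. Scheduled 8%. Maristan agreement on 9.3: RVC ≥ 50% → 19% available; preference 19% not lower than 8% → no reduction. → 8%.
Sum: 35% + 2% + 8% = 45%.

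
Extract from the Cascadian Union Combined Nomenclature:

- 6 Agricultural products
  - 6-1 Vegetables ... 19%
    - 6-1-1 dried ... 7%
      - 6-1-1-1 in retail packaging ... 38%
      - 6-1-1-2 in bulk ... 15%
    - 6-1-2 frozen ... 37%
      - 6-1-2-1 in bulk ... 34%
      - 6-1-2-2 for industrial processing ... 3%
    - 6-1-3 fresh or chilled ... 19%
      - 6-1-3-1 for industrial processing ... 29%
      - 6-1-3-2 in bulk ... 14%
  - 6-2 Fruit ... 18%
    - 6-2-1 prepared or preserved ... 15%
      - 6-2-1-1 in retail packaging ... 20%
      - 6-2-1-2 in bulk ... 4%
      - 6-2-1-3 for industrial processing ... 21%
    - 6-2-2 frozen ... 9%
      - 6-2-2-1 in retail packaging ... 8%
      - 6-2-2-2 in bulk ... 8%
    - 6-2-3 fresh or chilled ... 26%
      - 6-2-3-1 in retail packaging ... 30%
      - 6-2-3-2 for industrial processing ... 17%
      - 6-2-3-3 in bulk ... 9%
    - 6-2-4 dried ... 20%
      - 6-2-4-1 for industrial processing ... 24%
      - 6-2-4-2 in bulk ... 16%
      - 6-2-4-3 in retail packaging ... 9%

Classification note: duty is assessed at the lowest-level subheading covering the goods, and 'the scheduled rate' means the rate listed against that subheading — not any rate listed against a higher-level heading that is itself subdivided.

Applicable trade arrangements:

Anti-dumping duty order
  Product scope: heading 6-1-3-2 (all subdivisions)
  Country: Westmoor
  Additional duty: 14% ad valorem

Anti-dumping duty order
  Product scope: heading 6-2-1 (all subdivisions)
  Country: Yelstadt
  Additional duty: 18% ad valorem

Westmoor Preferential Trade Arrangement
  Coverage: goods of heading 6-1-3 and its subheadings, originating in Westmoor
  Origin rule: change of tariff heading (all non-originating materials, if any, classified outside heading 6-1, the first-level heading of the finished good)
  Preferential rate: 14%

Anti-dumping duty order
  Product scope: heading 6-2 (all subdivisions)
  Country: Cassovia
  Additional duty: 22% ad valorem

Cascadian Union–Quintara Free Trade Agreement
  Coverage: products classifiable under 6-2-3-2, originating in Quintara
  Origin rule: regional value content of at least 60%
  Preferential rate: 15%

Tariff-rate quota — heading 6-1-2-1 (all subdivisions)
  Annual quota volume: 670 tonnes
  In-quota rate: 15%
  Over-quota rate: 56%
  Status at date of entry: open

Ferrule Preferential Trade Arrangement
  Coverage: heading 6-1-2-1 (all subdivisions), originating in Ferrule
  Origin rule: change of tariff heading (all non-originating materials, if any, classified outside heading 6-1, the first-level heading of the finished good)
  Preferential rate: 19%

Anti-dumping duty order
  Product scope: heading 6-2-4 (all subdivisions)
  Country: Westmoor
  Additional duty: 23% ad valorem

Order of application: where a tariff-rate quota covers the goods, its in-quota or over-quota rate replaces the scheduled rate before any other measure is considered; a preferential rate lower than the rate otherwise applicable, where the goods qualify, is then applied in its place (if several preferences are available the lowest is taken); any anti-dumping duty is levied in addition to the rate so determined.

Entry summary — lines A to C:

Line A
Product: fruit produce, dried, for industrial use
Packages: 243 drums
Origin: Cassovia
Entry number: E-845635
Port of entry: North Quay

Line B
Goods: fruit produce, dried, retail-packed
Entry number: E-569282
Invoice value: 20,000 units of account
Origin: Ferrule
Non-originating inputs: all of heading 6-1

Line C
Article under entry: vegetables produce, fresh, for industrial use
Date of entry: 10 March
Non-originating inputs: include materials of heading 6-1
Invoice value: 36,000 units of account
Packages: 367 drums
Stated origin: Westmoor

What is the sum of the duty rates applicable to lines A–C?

Line A: fruit → 6-2; dried → 6-2-4; for industrial use → 6-2-4-1. Scheduled 24%. anti-dumping (Cassovia, 6-2): +22%; total 24% + 22% = 46%. → 46%.
Line B: fruit → 6-2; dried → 6-2-4; retail-packed → 6-2-4-3. Scheduled 9%. Ferrule agreement on 6-1-2-1: 6-2-4-3 not covered. → 9%.
Line C: vegetables → 6-1; fresh → 6-1-3; for industrial use → 6-1-3-1. Scheduled 29%. Westmoor agreement on 6-1-3: CTH not met. → 29%.
Sum: 46% + 9% + 29% = 84%.

84%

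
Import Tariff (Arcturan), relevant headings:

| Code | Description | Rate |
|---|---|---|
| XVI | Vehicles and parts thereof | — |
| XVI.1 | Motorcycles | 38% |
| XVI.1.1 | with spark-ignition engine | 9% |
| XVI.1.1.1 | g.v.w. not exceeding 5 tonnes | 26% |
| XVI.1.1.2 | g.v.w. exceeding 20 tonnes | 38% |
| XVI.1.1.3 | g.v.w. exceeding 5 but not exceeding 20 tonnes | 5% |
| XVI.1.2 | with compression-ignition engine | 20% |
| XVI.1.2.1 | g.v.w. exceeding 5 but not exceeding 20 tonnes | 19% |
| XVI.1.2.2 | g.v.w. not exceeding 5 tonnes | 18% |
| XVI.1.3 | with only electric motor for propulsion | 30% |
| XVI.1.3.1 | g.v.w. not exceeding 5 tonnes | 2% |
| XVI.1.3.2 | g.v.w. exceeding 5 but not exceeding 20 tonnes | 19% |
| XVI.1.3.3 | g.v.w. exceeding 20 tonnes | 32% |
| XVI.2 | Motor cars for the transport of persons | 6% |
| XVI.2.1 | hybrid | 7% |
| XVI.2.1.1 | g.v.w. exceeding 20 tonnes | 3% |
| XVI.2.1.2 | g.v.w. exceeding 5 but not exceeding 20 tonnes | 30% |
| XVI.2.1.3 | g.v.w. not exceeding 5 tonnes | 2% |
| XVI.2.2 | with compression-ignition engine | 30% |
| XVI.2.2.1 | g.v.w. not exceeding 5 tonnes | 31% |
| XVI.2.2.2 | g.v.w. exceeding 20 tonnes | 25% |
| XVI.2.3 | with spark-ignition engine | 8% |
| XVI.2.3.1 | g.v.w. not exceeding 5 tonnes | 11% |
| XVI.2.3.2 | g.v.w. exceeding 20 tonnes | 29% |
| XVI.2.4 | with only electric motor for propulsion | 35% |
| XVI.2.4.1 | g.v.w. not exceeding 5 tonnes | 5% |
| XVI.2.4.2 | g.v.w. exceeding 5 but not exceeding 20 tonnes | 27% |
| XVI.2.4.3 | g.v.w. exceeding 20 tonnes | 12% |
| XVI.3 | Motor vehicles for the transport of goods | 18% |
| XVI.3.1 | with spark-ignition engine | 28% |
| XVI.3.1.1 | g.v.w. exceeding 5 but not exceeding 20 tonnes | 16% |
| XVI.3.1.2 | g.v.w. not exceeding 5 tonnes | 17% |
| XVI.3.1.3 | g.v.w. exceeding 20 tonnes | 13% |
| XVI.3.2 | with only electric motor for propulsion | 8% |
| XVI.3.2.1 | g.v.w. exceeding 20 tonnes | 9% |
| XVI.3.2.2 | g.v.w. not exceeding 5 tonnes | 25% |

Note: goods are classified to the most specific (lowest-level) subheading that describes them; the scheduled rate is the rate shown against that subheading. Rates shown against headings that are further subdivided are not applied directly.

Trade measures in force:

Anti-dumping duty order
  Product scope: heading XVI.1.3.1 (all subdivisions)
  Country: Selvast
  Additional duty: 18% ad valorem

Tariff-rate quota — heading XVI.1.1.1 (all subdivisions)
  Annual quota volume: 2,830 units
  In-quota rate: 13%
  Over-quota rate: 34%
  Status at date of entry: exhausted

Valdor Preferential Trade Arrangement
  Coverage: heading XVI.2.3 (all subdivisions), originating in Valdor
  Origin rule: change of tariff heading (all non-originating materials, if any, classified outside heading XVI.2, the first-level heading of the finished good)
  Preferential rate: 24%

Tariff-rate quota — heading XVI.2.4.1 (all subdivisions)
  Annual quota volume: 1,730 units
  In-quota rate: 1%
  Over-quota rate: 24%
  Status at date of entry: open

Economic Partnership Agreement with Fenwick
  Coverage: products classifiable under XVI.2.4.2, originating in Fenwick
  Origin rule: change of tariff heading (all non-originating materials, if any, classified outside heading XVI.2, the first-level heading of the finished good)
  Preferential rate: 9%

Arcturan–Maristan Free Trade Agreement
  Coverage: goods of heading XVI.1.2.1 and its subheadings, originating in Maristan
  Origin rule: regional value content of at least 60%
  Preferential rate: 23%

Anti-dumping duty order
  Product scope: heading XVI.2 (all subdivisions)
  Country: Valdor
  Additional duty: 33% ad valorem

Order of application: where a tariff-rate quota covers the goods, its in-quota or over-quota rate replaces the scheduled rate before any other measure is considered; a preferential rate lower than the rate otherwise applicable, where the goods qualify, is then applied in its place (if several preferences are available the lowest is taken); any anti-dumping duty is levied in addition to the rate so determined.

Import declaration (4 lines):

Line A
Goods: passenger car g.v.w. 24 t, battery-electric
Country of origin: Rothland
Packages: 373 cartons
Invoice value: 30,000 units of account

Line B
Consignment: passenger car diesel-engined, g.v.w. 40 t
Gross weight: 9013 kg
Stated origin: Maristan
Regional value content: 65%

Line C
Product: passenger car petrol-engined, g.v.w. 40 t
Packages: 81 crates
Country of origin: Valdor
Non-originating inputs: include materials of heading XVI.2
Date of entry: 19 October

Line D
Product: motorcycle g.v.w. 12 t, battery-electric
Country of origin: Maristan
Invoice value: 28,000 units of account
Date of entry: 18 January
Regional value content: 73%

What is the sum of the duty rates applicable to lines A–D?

118%

Line A: passenger car → XVI.2; battery-electric → XVI.2.4; g.v.w. 24 t → XVI.2.4.3. Scheduled 12%. No special measure applies. → 12%.
Line B: passenger car → XVI.2; diesel-engined → XVI.2.2; g.v.w. 40 t → XVI.2.2.2. Scheduled 25%. Maristan agreement on XVI.1.2.1: XVI.2.2.2 not covered. → 25%.
Line C: passenger car → XVI.2; petrol-engined → XVI.2.3; g.v.w. 40 t → XVI.2.3.2. Scheduled 29%. Valdor agreement on XVI.2.3: CTH not met; anti-dumping (Valdor, XVI.2): +33%; total 29% + 33% = 62%. → 62%.
Line D: motorcycle → XVI.1; battery-electric → XVI.1.3; g.v.w. 12 t → XVI.1.3.2. Scheduled 19%. Maristan agreement on XVI.1.2.1: XVI.1.3.2 not covered. → 19%.
Sum: 12% + 25% + 62% + 19% = 118%.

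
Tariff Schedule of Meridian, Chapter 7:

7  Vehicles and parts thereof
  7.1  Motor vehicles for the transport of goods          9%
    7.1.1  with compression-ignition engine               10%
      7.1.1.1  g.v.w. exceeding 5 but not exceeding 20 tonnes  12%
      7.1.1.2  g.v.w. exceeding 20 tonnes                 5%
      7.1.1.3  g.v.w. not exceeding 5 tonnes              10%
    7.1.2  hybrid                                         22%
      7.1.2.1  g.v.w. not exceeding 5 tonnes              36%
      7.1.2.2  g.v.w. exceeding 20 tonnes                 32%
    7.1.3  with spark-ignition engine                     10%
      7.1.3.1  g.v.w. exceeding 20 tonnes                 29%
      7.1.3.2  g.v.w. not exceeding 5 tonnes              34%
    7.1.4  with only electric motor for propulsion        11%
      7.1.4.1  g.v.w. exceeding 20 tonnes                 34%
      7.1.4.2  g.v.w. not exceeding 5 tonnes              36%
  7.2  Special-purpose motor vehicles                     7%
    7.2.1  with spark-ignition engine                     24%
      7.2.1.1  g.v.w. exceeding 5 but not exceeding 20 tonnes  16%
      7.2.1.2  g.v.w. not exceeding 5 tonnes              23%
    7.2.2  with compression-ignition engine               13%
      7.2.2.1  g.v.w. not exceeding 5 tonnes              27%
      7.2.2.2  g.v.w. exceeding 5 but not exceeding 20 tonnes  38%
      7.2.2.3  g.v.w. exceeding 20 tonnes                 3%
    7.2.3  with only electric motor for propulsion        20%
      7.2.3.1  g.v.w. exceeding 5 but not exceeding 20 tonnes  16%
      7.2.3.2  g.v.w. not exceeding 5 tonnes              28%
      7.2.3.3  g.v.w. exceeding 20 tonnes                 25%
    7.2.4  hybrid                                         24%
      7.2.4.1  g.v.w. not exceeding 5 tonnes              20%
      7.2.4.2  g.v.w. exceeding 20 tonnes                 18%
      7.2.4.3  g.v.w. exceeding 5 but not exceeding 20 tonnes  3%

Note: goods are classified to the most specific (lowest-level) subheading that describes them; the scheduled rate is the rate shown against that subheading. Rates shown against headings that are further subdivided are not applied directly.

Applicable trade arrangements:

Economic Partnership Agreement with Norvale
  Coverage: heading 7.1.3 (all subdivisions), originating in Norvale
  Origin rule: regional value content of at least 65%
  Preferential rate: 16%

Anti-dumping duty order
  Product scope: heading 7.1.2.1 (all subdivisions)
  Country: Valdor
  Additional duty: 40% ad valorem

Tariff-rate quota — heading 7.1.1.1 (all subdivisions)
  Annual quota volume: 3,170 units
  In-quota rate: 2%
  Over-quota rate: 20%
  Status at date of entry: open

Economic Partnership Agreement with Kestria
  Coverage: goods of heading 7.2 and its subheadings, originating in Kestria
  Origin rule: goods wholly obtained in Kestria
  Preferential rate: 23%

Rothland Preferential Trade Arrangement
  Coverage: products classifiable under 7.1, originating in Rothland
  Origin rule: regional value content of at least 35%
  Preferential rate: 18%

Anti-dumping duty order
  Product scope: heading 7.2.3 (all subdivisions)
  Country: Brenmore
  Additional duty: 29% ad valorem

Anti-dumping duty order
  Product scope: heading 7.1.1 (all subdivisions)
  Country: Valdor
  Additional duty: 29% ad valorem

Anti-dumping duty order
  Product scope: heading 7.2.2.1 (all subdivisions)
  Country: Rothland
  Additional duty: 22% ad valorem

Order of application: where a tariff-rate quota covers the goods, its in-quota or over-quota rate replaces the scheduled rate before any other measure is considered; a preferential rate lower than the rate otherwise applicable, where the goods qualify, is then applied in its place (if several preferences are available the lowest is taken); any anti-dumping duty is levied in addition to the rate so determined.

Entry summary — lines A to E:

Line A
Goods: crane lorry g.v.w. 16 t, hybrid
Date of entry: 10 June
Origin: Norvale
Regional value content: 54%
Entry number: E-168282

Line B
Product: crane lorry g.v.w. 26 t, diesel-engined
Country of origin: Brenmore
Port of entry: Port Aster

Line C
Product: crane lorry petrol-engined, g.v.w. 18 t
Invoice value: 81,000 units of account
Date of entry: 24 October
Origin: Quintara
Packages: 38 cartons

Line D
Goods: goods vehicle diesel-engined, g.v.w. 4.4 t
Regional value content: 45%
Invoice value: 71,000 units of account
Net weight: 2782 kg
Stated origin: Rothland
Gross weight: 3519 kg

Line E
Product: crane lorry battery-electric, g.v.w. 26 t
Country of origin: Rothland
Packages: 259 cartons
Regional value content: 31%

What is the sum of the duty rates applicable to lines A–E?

Line A: crane lorry → 7.2; hybrid → 7.2.4; g.v.w. 16 t → 7.2.4.3. Scheduled 3%. Norvale agreement on 7.1.3: 7.2.4.3 not covered. → 3%.
Line B: crane lorry → 7.2; diesel-engined → 7.2.2; g.v.w. 26 t → 7.2.2.3. Scheduled 3%. No special measure applies. → 3%.
Line C: crane lorry → 7.2; petrol-engined → 7.2.1; g.v.w. 18 t → 7.2.1.1. Scheduled 16%. No special measure applies. → 16%.
Line D: goods vehicle → 7.1; diesel-engined → 7.1.1; g.v.w. 4.4 t → 7.1.1.3. Scheduled 10%. Rothland agreement on 7.1: RVC ≥ 35% → 18% available; preference 18% not lower than 10% → no reduction. → 10%.
Line E: crane lorry → 7.2; battery-electric → 7.2.3; g.v.w. 26 t → 7.2.3.3. Scheduled 25%. Rothland agreement on 7.1: 7.2.3.3 not covered. → 25%.
Sum: 3% + 3% + 16% + 10% + 25% = 57%.

57%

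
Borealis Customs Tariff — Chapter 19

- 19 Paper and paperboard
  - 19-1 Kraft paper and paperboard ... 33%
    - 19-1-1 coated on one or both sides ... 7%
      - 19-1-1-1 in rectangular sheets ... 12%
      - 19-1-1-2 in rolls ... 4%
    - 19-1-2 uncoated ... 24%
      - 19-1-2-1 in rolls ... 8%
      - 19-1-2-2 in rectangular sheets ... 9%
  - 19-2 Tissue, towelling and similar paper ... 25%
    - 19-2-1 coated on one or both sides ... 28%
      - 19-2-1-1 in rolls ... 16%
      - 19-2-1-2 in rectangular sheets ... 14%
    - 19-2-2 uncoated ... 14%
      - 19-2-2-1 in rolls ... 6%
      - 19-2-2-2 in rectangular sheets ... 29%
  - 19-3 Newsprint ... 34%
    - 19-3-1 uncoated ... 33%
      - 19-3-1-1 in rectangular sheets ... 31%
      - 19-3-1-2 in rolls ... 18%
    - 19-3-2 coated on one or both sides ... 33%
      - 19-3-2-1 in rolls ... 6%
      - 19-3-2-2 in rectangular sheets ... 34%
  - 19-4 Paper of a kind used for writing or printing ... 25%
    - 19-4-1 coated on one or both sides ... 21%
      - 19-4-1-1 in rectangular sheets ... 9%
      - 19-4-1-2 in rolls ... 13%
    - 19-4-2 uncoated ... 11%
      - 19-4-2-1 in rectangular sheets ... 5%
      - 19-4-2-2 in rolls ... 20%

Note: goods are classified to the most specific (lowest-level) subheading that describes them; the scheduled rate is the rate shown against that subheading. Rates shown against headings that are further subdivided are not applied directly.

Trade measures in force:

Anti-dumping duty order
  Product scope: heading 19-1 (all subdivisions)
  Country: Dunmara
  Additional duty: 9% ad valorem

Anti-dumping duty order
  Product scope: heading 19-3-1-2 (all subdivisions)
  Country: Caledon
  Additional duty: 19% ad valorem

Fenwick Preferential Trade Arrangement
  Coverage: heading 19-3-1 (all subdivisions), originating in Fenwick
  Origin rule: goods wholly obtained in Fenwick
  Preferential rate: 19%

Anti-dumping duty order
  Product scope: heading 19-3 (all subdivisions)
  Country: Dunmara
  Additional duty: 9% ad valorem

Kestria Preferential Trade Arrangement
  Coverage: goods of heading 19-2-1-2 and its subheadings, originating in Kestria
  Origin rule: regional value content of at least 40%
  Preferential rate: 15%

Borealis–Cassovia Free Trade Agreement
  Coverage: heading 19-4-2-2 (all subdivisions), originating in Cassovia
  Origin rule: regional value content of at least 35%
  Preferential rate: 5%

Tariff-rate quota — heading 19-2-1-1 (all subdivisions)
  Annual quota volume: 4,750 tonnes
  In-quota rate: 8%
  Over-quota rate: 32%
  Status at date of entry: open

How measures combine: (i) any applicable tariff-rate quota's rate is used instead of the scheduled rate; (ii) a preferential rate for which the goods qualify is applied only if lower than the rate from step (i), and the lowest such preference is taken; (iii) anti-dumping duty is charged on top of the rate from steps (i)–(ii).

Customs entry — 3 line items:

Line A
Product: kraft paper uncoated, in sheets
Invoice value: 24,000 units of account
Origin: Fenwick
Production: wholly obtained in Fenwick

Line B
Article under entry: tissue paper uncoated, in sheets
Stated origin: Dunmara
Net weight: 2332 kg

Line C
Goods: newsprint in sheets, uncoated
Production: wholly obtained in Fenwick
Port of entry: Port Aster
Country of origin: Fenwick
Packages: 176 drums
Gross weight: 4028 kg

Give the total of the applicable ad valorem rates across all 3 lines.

Line A: kraft paper → 19-1; uncoated → 19-1-2; in sheets → 19-1-2-2. Scheduled 9%. Fenwick agreement on 19-3-1: 19-1-2-2 not covered. → 9%.
Line B: tissue paper → 19-2; uncoated → 19-2-2; in sheets → 19-2-2-2. Scheduled 29%. No special measure applies. → 29%.
Line C: newsprint → 19-3; uncoated → 19-3-1; in sheets → 19-3-1-1. Scheduled 31%. Fenwick agreement on 19-3-1: wholly obtained → 19% available; preferential 19%. → 19%.
Sum: 9% + 29% + 19% = 57%.

57%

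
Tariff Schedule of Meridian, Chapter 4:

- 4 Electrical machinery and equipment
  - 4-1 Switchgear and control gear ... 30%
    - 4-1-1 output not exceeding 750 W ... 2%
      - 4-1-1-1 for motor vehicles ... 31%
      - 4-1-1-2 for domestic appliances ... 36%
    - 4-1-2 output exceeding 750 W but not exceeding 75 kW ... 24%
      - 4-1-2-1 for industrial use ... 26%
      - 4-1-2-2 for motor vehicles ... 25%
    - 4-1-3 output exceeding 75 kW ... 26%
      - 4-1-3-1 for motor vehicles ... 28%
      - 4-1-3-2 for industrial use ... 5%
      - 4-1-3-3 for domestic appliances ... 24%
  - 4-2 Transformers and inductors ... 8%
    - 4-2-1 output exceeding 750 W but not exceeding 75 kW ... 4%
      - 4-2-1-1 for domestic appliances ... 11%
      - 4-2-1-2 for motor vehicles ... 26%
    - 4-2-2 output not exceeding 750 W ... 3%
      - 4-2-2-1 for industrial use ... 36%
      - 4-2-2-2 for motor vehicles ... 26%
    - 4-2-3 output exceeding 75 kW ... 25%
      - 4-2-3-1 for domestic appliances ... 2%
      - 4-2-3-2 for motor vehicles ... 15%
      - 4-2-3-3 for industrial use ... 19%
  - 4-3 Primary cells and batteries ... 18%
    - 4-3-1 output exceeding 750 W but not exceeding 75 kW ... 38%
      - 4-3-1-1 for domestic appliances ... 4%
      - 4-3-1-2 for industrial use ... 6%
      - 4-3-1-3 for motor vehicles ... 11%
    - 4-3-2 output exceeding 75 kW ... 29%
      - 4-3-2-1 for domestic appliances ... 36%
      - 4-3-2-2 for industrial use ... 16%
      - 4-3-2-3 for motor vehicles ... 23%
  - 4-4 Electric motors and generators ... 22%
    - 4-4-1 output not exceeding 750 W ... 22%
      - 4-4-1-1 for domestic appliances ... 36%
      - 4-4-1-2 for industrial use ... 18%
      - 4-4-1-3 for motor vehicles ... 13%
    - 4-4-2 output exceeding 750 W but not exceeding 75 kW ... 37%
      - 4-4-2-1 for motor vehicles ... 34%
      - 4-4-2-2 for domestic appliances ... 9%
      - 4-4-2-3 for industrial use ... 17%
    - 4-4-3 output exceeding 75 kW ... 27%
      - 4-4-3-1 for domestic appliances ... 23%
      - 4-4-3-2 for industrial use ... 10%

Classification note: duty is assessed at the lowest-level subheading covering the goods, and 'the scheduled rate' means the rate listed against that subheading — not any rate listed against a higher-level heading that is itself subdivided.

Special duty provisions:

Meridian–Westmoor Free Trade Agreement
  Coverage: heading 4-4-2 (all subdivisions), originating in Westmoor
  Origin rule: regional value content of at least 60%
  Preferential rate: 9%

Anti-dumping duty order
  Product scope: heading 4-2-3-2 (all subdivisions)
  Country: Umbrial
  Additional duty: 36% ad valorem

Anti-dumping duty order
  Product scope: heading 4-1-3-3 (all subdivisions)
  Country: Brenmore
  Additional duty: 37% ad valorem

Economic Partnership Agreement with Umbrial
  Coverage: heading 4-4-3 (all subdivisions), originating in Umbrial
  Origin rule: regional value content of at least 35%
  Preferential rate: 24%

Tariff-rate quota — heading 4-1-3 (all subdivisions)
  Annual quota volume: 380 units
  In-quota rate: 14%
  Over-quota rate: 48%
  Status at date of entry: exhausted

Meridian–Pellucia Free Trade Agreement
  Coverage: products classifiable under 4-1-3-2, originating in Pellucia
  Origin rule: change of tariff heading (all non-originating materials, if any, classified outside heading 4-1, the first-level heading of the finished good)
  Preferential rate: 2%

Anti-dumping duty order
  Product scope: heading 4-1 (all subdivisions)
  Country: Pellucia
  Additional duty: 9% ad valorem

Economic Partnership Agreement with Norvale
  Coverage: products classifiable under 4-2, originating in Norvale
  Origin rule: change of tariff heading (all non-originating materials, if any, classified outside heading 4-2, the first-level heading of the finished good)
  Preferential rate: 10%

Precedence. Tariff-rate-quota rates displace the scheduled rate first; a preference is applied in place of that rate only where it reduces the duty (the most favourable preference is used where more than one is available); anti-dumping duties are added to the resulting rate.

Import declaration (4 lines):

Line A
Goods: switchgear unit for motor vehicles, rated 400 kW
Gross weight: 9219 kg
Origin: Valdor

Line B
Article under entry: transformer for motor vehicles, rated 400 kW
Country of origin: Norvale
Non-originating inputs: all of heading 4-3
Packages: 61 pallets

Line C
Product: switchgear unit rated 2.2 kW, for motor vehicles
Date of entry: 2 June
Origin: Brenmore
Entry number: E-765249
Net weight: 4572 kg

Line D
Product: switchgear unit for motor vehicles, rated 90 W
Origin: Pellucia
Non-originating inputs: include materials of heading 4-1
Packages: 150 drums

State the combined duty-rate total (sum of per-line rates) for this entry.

123%

Line A: switchgear unit → 4-1; rated 400 kW → 4-1-3; for motor vehicles → 4-1-3-1. Scheduled 28%. quota on 4-1-3 exhausted → over-quota 48%. → 48%.
Line B: transformer → 4-2; rated 400 kW → 4-2-3; for motor vehicles → 4-2-3-2. Scheduled 15%. Norvale agreement on 4-2: CTH met → 10% available; preferential 10%. → 10%.
Line C: switchgear unit → 4-1; rated 2.2 kW → 4-1-2; for motor vehicles → 4-1-2-2. Scheduled 25%. No special measure applies. → 25%.
Line D: switchgear unit → 4-1; rated 90 W → 4-1-1; for motor vehicles → 4-1-1-1. Scheduled 31%. Pellucia agreement on 4-1-3-2: 4-1-1-1 not covered; anti-dumping (Pellucia, 4-1): +9%; total 31% + 9% = 40%. → 40%.
Sum: 48% + 10% + 25% + 40% = 123%.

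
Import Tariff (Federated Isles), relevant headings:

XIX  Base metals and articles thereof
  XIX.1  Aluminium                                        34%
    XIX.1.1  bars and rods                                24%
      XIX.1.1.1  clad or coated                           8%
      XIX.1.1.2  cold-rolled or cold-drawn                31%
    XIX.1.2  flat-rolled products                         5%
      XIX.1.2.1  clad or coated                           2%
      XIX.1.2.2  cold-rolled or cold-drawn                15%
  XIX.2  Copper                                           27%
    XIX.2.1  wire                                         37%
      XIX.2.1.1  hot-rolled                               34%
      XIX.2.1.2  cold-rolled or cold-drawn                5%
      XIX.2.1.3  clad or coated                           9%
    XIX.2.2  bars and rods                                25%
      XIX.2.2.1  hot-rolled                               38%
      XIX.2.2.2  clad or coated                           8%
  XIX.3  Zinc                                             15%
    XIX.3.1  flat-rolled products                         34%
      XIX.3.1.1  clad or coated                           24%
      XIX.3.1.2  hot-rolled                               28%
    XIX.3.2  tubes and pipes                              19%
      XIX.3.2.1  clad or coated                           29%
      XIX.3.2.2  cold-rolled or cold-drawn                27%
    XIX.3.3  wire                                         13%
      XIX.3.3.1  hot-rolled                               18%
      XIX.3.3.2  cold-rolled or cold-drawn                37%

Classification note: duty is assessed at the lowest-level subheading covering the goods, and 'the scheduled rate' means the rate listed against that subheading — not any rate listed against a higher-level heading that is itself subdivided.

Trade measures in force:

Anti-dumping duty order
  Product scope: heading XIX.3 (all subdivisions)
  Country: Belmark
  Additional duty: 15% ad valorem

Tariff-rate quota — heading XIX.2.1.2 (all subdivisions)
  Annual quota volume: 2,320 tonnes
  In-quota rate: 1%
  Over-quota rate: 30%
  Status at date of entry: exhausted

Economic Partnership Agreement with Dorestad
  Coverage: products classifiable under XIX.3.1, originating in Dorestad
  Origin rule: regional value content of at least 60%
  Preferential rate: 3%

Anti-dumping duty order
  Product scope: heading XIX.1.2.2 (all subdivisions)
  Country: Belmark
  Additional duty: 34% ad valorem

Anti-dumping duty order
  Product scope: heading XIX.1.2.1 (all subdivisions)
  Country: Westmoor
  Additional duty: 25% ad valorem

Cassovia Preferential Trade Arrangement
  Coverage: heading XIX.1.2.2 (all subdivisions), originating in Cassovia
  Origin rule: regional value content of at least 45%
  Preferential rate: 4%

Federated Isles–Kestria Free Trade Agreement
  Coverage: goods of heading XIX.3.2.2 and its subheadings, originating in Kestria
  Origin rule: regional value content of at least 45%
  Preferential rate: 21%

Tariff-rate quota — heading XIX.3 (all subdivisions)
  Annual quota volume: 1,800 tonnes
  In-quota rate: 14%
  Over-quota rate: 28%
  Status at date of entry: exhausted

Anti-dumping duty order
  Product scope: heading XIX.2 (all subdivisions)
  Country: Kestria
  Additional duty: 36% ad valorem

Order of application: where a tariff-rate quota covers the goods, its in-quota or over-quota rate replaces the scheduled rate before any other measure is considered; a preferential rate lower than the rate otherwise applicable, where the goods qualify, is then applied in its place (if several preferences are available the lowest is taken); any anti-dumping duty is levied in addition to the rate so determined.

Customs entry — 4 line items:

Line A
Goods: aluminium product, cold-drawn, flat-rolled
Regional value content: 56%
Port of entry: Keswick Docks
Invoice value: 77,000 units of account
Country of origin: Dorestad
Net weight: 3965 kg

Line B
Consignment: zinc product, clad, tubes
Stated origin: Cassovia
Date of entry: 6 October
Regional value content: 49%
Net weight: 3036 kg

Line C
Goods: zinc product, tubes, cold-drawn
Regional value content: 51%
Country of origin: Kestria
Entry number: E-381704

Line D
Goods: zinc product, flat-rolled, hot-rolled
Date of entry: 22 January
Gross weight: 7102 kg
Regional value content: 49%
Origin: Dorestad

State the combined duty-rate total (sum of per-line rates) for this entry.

Line A: aluminium → XIX.1; flat-rolled → XIX.1.2; cold-drawn → XIX.1.2.2. Scheduled 15%. Dorestad agreement on XIX.3.1: XIX.1.2.2 not covered. → 15%.
Line B: zinc → XIX.3; tubes → XIX.3.2; clad → XIX.3.2.1. Scheduled 29%. quota on XIX.3 exhausted → over-quota 28%; Cassovia agreement on XIX.1.2.2: XIX.3.2.1 not covered. → 28%.
Line C: zinc → XIX.3; tubes → XIX.3.2; cold-drawn → XIX.3.2.2. Scheduled 27%. quota on XIX.3 exhausted → over-quota 28%; Kestria agreement on XIX.3.2.2: RVC ≥ 45% → 21% available; preferential 21%. → 21%.
Line D: zinc → XIX.3; flat-rolled → XIX.3.1; hot-rolled → XIX.3.1.2. Scheduled 28%. quota on XIX.3 exhausted → over-quota 28%; Dorestad agreement on XIX.3.1: RVC < 60%. → 28%.
Sum: 15% + 28% + 21% + 28% = 92%.

92%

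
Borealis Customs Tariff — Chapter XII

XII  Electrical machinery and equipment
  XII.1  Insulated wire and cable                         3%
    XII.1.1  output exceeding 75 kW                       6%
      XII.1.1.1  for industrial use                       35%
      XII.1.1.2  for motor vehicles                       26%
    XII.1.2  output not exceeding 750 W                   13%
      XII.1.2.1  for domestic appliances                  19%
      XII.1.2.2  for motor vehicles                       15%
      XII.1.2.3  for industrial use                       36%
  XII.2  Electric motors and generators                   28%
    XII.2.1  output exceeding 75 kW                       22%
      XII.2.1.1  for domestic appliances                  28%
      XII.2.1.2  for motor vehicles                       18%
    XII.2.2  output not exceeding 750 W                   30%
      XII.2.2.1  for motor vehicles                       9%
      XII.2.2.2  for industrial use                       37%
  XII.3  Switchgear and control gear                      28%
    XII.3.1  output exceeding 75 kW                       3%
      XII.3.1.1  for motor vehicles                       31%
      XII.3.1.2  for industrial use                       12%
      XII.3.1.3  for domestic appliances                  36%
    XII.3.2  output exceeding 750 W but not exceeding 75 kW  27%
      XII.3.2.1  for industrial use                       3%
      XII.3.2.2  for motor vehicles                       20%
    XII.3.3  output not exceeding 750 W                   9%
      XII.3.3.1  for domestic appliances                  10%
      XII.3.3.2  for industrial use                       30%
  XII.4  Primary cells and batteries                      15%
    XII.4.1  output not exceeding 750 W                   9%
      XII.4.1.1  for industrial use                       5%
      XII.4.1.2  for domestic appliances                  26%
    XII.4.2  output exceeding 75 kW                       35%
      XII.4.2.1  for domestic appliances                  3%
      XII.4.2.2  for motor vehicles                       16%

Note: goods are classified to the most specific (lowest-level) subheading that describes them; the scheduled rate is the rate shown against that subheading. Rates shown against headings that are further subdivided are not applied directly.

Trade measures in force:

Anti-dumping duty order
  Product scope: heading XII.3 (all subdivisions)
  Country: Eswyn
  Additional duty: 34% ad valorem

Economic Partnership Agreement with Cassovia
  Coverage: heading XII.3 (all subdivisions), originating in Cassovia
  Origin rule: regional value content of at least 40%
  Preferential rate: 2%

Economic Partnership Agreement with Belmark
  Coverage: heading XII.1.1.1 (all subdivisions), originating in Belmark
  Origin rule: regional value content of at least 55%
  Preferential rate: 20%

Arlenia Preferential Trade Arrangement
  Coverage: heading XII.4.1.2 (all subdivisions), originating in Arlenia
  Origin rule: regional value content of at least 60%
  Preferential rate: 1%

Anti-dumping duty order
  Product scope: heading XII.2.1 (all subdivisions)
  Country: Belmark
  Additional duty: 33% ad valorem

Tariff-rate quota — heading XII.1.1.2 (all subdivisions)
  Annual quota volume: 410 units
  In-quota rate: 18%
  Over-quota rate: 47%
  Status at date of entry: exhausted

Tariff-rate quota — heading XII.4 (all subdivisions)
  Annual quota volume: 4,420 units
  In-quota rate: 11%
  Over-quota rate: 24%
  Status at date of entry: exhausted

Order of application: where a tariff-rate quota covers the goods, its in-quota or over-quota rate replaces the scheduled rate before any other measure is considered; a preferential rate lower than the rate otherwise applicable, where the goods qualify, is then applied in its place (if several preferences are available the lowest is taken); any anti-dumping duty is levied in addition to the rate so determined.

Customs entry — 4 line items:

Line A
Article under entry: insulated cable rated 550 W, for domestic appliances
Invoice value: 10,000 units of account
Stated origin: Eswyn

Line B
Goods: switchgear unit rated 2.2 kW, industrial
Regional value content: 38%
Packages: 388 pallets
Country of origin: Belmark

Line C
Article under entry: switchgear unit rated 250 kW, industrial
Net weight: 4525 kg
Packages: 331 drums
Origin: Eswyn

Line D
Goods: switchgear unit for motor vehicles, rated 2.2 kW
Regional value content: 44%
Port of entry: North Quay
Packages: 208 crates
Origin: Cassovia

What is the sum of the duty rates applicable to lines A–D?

70%

Line A: insulated cable → XII.1; rated 550 W → XII.1.2; for domestic appliances → XII.1.2.1. Scheduled 19%. No special measure applies. → 19%.
Line B: switchgear unit → XII.3; rated 2.2 kW → XII.3.2; industrial → XII.3.2.1. Scheduled 3%. Belmark agreement on XII.1.1.1: XII.3.2.1 not covered. → 3%.
Line C: switchgear unit → XII.3; rated 250 kW → XII.3.1; industrial → XII.3.1.2. Scheduled 12%. anti-dumping (Eswyn, XII.3): +34%; total 12% + 34% = 46%. → 46%.
Line D: switchgear unit → XII.3; rated 2.2 kW → XII.3.2; for motor vehicles → XII.3.2.2. Scheduled 20%. Cassovia agreement on XII.3: RVC ≥ 40% → 2% available; preferential 2%. → 2%.
Sum: 19% + 3% + 46% + 2% = 70%.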